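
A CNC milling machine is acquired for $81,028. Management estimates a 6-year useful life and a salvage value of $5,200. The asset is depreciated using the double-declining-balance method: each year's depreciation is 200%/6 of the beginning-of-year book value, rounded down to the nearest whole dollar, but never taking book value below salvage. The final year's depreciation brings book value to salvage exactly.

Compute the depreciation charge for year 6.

$5,471

Depreciable base = $81,028 − $5,200 = $75,828.
Year 1: ⌊$81,028 × 200%/6⌋ = $27,009. Book value $54,019.
Year 2: ⌊$54,019 × 200%/6⌋ = $18,006. Book value $36,013.
Year 3: ⌊$36,013 × 200%/6⌋ = $12,004. Book value $24,009.
Year 4: ⌊$24,009 × 200%/6⌋ = $8,003. Book value $16,006.
Year 5: ⌊$16,006 × 200%/6⌋ = $5,335. Book value $10,671.
Year 6 (final): $10,671 − $5,200 = $5,471. Book value $5,200.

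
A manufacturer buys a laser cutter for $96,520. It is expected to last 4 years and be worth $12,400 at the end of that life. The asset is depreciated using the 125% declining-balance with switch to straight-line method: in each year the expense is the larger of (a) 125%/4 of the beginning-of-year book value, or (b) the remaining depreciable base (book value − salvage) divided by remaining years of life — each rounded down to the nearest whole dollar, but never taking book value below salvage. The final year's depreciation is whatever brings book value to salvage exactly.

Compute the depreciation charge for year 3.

Depreciable base = $96,520 − $12,400 = $84,120.
Year 1: DB = ⌊$96,520 × 125%/4⌋ = $30,162; SL = ⌊$84,120/4⌋ = $21,030 → take DB $30,162. Book value $66,358.
Year 2: DB = ⌊$66,358 × 125%/4⌋ = $20,736; SL = ⌊$53,958/3⌋ = $17,986 → take DB $20,736. Book value $45,622.
Year 3: DB = ⌊$45,622 × 125%/4⌋ = $14,256; SL = ⌊$33,222/2⌋ = $16,611 → take SL $16,611. Book value $29,011.

$16,611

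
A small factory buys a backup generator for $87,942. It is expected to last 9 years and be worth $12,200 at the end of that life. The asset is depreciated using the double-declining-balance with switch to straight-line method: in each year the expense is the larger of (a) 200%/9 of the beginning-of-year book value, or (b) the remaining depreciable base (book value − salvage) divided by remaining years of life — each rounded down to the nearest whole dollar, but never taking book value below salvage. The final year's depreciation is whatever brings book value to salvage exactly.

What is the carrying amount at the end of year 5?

$25,032

Depreciable base = $87,942 − $12,200 = $75,742.
Year 1: DB = ⌊$87,942 × 200%/9⌋ = $19,542; SL = ⌊$75,742/9⌋ = $8,415 → take DB $19,542. Book value $68,400.
Year 2: DB = ⌊$68,400 × 200%/9⌋ = $15,200; SL = ⌊$56,200/8⌋ = $7,025 → take DB $15,200. Book value $53,200.
Year 3: DB = ⌊$53,200 × 200%/9⌋ = $11,822; SL = ⌊$41,000/7⌋ = $5,857 → take DB $11,822. Book value $41,378.
Year 4: DB = ⌊$41,378 × 200%/9⌋ = $9,195; SL = ⌊$29,178/6⌋ = $4,863 → take DB $9,195. Book value $32,183.
Year 5: DB = ⌊$32,183 × 200%/9⌋ = $7,151; SL = ⌊$19,983/5⌋ = $3,996 → take DB $7,151. Book value $25,032.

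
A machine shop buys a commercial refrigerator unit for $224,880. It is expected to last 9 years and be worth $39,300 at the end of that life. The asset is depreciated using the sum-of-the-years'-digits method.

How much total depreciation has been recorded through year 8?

$181,456

Depreciable base = $224,880 − $39,300 = $185,580.
Sum of the years' digits = 9+8+7+6+5+4+3+2+1 = 45.
Year 1: $185,580 × 9/45 = $37,116. Book value $187,764.
Year 2: $185,580 × 8/45 = $32,992. Book value $154,772.
Year 3: $185,580 × 7/45 = $28,868. Book value $125,904.
Year 4: $185,580 × 6/45 = $24,744. Book value $101,160.
Year 5: $185,580 × 5/45 = $20,620. Book value $80,540.
Year 6: $185,580 × 4/45 = $16,496. Book value $64,044.
Year 7: $185,580 × 3/45 = $12,372. Book value $51,672.
Year 8: $185,580 × 2/45 = $8,248. Book value $43,424.
Accumulated through year 8 = $224,880 − $43,424 = $181,456.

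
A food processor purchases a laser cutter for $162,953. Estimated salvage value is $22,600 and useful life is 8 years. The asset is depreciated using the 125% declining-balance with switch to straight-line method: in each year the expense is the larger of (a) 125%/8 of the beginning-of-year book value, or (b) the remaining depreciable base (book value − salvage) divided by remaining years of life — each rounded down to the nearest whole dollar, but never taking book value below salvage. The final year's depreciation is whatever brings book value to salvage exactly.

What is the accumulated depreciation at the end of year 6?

$110,358

Depreciable base = $162,953 − $22,600 = $140,353.
Year 1: DB = ⌊$162,953 × 125%/8⌋ = $25,461; SL = ⌊$140,353/8⌋ = $17,544 → take DB $25,461. Book value $137,492.
Year 2: DB = ⌊$137,492 × 125%/8⌋ = $21,483; SL = ⌊$114,892/7⌋ = $16,413 → take DB $21,483. Book value $116,009.
Year 3: DB = ⌊$116,009 × 125%/8⌋ = $18,126; SL = ⌊$93,409/6⌋ = $15,568 → take DB $18,126. Book value $97,883.
Year 4: DB = ⌊$97,883 × 125%/8⌋ = $15,294; SL = ⌊$75,283/5⌋ = $15,056 → take DB $15,294. Book value $82,589.
Year 5: DB = ⌊$82,589 × 125%/8⌋ = $12,904; SL = ⌊$59,989/4⌋ = $14,997 → take SL $14,997. Book value $67,592.
Year 6: DB = ⌊$67,592 × 125%/8⌋ = $10,561; SL = ⌊$44,992/3⌋ = $14,997 → take SL $14,997. Book value $52,595.
Accumulated through year 6 = $162,953 − $52,595 = $110,358.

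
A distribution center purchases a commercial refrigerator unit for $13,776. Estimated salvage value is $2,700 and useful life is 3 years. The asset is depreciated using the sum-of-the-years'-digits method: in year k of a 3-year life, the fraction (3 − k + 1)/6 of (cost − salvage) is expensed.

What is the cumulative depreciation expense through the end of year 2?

$9,230

Depreciable base = $13,776 − $2,700 = $11,076.
Sum of the years' digits = 3+2+1 = 6.
Year 1: $11,076 × 3/6 = $5,538. Book value $8,238.
Year 2: $11,076 × 2/6 = $3,692. Book value $4,546.
Accumulated through year 2 = $13,776 − $4,546 = $9,230.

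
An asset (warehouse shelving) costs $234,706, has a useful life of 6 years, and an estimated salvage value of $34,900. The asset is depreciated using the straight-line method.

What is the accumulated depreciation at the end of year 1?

$33,301

Depreciable base = $234,706 − $34,900 = $199,806.
Annual expense = $199,806 / 6 = $33,301.
End of year 1: book value $201,405.
Accumulated through year 1 = $234,706 − $201,405 = $33,301.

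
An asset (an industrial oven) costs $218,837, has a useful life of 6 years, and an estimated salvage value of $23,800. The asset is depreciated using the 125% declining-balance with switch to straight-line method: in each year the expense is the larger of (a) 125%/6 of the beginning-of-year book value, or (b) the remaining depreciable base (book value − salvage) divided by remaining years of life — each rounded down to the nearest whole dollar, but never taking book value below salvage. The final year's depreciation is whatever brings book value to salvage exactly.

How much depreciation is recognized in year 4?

$28,260

Depreciable base = $218,837 − $23,800 = $195,037.
Year 1: DB = ⌊$218,837 × 125%/6⌋ = $45,591; SL = ⌊$195,037/6⌋ = $32,506 → take DB $45,591. Book value $173,246.
Year 2: DB = ⌊$173,246 × 125%/6⌋ = $36,092; SL = ⌊$149,446/5⌋ = $29,889 → take DB $36,092. Book value $137,154.
Year 3: DB = ⌊$137,154 × 125%/6⌋ = $28,573; SL = ⌊$113,354/4⌋ = $28,338 → take DB $28,573. Book value $108,581.
Year 4: DB = ⌊$108,581 × 125%/6⌋ = $22,621; SL = ⌊$84,781/3⌋ = $28,260 → take SL $28,260. Book value $80,321.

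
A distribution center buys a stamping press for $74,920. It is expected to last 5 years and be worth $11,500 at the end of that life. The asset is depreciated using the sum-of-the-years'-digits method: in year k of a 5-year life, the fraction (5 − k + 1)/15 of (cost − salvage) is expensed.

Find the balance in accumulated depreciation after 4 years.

$59,192

Depreciable base = $74,920 − $11,500 = $63,420.
Sum of the years' digits = 5+4+3+2+1 = 15.
Year 1: $63,420 × 5/15 = $21,140. Book value $53,780.
Year 2: $63,420 × 4/15 = $16,912. Book value $36,868.
Year 3: $63,420 × 3/15 = $12,684. Book value $24,184.
Year 4: $63,420 × 2/15 = $8,456. Book value $15,728.
Accumulated through year 4 = $74,920 − $15,728 = $59,192.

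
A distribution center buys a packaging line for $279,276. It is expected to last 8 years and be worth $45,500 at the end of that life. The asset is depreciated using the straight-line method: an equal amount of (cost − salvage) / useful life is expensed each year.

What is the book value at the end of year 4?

$162,388

Depreciable base = $279,276 − $45,500 = $233,776.
Annual expense = $233,776 / 8 = $29,222.
End of year 1: book value $250,054.
End of year 2: book value $220,832.
End of year 3: book value $191,610.
End of year 4: book value $162,388.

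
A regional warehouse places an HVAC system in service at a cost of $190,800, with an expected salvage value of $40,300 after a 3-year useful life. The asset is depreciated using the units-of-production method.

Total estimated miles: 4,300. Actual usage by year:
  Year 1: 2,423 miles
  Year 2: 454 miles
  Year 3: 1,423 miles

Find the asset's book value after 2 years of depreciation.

$90,105

Depreciable base = $190,800 − $40,300 = $150,500.
Rate = $150,500 / 4,300 miles = $35 per mile.
Year 1: 2,423 × $35 = $84,805. Book value $105,995.
Year 2: 454 × $35 = $15,890. Book value $90,105.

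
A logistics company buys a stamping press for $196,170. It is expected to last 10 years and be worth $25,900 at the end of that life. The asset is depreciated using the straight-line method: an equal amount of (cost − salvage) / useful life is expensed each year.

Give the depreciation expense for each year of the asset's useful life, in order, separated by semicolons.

$17,027; $17,027; $17,027; $17,027; $17,027; $17,027; $17,027; $17,027; $17,027; $17,027

Depreciable base = $196,170 − $25,900 = $170,270.
Annual expense = $170,270 / 10 = $17,027.
End of year 1: book value $179,143.
End of year 2: book value $162,116.
End of year 3: book value $145,089.
End of year 4: book value $128,062.
End of year 5: book value $111,035.
End of year 6: book value $94,008.
End of year 7: book value $76,981.
End of year 8: book value $59,954.
End of year 9: book value $42,927.
End of year 10: book value $25,900.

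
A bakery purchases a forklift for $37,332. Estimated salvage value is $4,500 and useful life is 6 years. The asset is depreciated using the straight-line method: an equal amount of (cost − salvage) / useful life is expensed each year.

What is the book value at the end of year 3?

Depreciable base = $37,332 − $4,500 = $32,832.
Annual expense = $32,832 / 6 = $5,472.
End of year 1: book value $31,860.
End of year 2: book value $26,388.
End of year 3: book value $20,916.

$20,916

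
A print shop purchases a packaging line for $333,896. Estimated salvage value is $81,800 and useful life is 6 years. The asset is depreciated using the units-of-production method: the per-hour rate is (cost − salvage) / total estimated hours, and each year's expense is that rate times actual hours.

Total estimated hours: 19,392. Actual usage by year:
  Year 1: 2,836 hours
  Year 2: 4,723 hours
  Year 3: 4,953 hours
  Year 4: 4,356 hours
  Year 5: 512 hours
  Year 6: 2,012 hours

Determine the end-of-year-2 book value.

Depreciable base = $333,896 − $81,800 = $252,096.
Rate = $252,096 / 19,392 hours = $13 per hour.
Year 1: 2,836 × $13 = $36,868. Book value $297,028.
Year 2: 4,723 × $13 = $61,399. Book value $235,629.

$235,629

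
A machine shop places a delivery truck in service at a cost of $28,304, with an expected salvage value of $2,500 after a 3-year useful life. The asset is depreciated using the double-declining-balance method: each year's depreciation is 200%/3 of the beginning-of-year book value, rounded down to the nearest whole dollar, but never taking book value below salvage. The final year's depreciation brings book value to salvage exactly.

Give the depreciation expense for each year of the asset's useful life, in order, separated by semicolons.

Depreciable base = $28,304 − $2,500 = $25,804.
Year 1: ⌊$28,304 × 200%/3⌋ = $18,869. Book value $9,435.
Year 2: ⌊$9,435 × 200%/3⌋ = $6,290. Book value $3,145.
Year 3 (final): $3,145 − $2,500 = $645. Book value $2,500.

$18,869; $6,290; $645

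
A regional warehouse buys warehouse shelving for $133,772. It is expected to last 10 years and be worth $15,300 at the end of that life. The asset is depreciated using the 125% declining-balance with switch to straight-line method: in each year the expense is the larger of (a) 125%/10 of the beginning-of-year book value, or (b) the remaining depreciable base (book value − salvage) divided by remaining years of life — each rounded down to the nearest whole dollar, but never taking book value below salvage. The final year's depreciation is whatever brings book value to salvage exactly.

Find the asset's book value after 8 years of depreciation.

Depreciable base = $133,772 − $15,300 = $118,472.
Year 1: DB = ⌊$133,772 × 125%/10⌋ = $16,721; SL = ⌊$118,472/10⌋ = $11,847 → take DB $16,721. Book value $117,051.
Year 2: DB = ⌊$117,051 × 125%/10⌋ = $14,631; SL = ⌊$101,751/9⌋ = $11,305 → take DB $14,631. Book value $102,420.
Year 3: DB = ⌊$102,420 × 125%/10⌋ = $12,802; SL = ⌊$87,120/8⌋ = $10,890 → take DB $12,802. Book value $89,618.
Year 4: DB = ⌊$89,618 × 125%/10⌋ = $11,202; SL = ⌊$74,318/7⌋ = $10,616 → take DB $11,202. Book value $78,416.
Year 5: DB = ⌊$78,416 × 125%/10⌋ = $9,802; SL = ⌊$63,116/6⌋ = $10,519 → take SL $10,519. Book value $67,897.
Year 6: DB = ⌊$67,897 × 125%/10⌋ = $8,487; SL = ⌊$52,597/5⌋ = $10,519 → take SL $10,519. Book value $57,378.
Year 7: DB = ⌊$57,378 × 125%/10⌋ = $7,172; SL = ⌊$42,078/4⌋ = $10,519 → take SL $10,519. Book value $46,859.
Year 8: DB = ⌊$46,859 × 125%/10⌋ = $5,857; SL = ⌊$31,559/3⌋ = $10,519 → take SL $10,519. Book value $36,340.

$36,340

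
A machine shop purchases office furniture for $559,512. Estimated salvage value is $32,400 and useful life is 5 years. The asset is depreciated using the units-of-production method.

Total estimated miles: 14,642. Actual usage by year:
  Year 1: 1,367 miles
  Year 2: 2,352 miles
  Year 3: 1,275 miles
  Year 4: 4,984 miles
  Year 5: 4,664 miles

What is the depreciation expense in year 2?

$84,672

Depreciable base = $559,512 − $32,400 = $527,112.
Rate = $527,112 / 14,642 miles = $36 per mile.
Year 1: 1,367 × $36 = $49,212. Book value $510,300.
Year 2: 2,352 × $36 = $84,672. Book value $425,628.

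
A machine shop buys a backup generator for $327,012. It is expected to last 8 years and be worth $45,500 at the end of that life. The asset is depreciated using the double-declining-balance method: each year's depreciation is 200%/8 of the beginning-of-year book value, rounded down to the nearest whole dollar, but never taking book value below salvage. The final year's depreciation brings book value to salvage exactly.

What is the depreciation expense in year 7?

Depreciable base = $327,012 − $45,500 = $281,512.
Year 1: ⌊$327,012 × 200%/8⌋ = $81,753. Book value $245,259.
Year 2: ⌊$245,259 × 200%/8⌋ = $61,314. Book value $183,945.
Year 3: ⌊$183,945 × 200%/8⌋ = $45,986. Book value $137,959.
Year 4: ⌊$137,959 × 200%/8⌋ = $34,489. Book value $103,470.
Year 5: ⌊$103,470 × 200%/8⌋ = $25,867. Book value $77,603.
Year 6: ⌊$77,603 × 200%/8⌋ = $19,400. Book value $58,203.
Year 7: ⌊$58,203 × 200%/8⌋ = $14,550, capped at $12,703. Book value $45,500.

$12,703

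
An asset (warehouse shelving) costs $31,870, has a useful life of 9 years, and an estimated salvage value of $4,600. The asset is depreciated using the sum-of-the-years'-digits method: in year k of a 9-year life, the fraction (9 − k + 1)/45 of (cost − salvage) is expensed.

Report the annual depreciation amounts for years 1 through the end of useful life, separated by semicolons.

Depreciable base = $31,870 − $4,600 = $27,270.
Sum of the years' digits = 9+8+7+6+5+4+3+2+1 = 45.
Year 1: $27,270 × 9/45 = $5,454. Book value $26,416.
Year 2: $27,270 × 8/45 = $4,848. Book value $21,568.
Year 3: $27,270 × 7/45 = $4,242. Book value $17,326.
Year 4: $27,270 × 6/45 = $3,636. Book value $13,690.
Year 5: $27,270 × 5/45 = $3,030. Book value $10,660.
Year 6: $27,270 × 4/45 = $2,424. Book value $8,236.
Year 7: $27,270 × 3/45 = $1,818. Book value $6,418.
Year 8: $27,270 × 2/45 = $1,212. Book value $5,206.
Year 9: $27,270 × 1/45 = $606. Book value $4,600.

$5,454; $4,848; $4,242; $3,636; $3,030; $2,424; $1,818; $1,212; $606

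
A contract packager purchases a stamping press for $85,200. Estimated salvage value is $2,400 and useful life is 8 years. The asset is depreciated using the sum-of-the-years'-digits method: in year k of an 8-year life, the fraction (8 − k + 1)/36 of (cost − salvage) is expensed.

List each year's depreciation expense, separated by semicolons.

$18,400; $16,100; $13,800; $11,500; $9,200; $6,900; $4,600; $2,300

Depreciable base = $85,200 − $2,400 = $82,800.
Sum of the years' digits = 8+7+6+5+4+3+2+1 = 36.
Year 1: $82,800 × 8/36 = $18,400. Book value $66,800.
Year 2: $82,800 × 7/36 = $16,100. Book value $50,700.
Year 3: $82,800 × 6/36 = $13,800. Book value $36,900.
Year 4: $82,800 × 5/36 = $11,500. Book value $25,400.
Year 5: $82,800 × 4/36 = $9,200. Book value $16,200.
Year 6: $82,800 × 3/36 = $6,900. Book value $9,300.
Year 7: $82,800 × 2/36 = $4,600. Book value $4,700.
Year 8: $82,800 × 1/36 = $2,300. Book value $2,400.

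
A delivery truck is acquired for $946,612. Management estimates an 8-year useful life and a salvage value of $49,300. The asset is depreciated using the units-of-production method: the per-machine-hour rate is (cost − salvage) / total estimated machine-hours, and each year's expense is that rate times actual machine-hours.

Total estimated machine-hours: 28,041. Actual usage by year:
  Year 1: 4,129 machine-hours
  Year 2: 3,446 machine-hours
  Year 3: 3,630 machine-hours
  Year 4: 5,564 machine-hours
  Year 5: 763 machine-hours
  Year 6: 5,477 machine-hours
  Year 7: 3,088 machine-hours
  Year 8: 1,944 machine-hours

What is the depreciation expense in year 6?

Depreciable base = $946,612 − $49,300 = $897,312.
Rate = $897,312 / 28,041 machine-hours = $32 per machine-hour.
Year 1: 4,129 × $32 = $132,128. Book value $814,484.
Year 2: 3,446 × $32 = $110,272. Book value $704,212.
Year 3: 3,630 × $32 = $116,160. Book value $588,052.
Year 4: 5,564 × $32 = $178,048. Book value $410,004.
Year 5: 763 × $32 = $24,416. Book value $385,588.
Year 6: 5,477 × $32 = $175,264. Book value $210,324.

$175,264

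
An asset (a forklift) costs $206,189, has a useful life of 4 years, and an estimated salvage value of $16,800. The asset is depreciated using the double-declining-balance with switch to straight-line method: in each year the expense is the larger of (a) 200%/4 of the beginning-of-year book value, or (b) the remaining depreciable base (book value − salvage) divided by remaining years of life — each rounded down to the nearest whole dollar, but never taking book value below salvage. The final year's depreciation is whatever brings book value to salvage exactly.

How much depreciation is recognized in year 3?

Depreciable base = $206,189 − $16,800 = $189,389.
Year 1: DB = ⌊$206,189 × 200%/4⌋ = $103,094; SL = ⌊$189,389/4⌋ = $47,347 → take DB $103,094. Book value $103,095.
Year 2: DB = ⌊$103,095 × 200%/4⌋ = $51,547; SL = ⌊$86,295/3⌋ = $28,765 → take DB $51,547. Book value $51,548.
Year 3: DB = ⌊$51,548 × 200%/4⌋ = $25,774; SL = ⌊$34,748/2⌋ = $17,374 → take DB $25,774. Book value $25,774.

$25,774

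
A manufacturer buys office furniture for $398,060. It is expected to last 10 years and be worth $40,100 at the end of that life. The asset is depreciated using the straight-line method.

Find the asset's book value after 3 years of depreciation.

Depreciable base = $398,060 − $40,100 = $357,960.
Annual expense = $357,960 / 10 = $35,796.
End of year 1: book value $362,264.
End of year 2: book value $326,468.
End of year 3: book value $290,672.

$290,672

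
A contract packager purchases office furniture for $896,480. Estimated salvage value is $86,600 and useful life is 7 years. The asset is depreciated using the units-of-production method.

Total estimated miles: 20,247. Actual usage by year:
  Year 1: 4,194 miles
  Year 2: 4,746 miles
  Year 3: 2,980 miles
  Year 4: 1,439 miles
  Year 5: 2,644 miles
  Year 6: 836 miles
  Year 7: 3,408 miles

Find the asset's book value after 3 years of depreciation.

Depreciable base = $896,480 − $86,600 = $809,880.
Rate = $809,880 / 20,247 miles = $40 per mile.
Year 1: 4,194 × $40 = $167,760. Book value $728,720.
Year 2: 4,746 × $40 = $189,840. Book value $538,880.
Year 3: 2,980 × $40 = $119,200. Book value $419,680.

$419,680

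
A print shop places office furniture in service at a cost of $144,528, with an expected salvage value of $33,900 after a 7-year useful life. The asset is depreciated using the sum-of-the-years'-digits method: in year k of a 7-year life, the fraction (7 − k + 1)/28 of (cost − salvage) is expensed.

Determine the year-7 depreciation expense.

$3,951

Depreciable base = $144,528 − $33,900 = $110,628.
Sum of the years' digits = 7+6+5+4+3+2+1 = 28.
Year 1: $110,628 × 7/28 = $27,657. Book value $116,871.
Year 2: $110,628 × 6/28 = $23,706. Book value $93,165.
Year 3: $110,628 × 5/28 = $19,755. Book value $73,410.
Year 4: $110,628 × 4/28 = $15,804. Book value $57,606.
Year 5: $110,628 × 3/28 = $11,853. Book value $45,753.
Year 6: $110,628 × 2/28 = $7,902. Book value $37,851.
Year 7: $110,628 × 1/28 = $3,951. Book value $33,900.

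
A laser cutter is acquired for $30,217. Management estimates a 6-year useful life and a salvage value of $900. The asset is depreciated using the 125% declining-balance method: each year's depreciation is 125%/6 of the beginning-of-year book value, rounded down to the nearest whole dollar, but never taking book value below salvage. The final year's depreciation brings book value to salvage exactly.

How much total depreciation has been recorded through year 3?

Depreciable base = $30,217 − $900 = $29,317.
Year 1: ⌊$30,217 × 125%/6⌋ = $6,295. Book value $23,922.
Year 2: ⌊$23,922 × 125%/6⌋ = $4,983. Book value $18,939.
Year 3: ⌊$18,939 × 125%/6⌋ = $3,945. Book value $14,994.
Accumulated through year 3 = $30,217 − $14,994 = $15,223.

$15,223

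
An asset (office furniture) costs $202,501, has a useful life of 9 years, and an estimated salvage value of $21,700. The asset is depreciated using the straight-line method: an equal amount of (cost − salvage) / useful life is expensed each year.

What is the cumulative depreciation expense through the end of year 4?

$80,356

Depreciable base = $202,501 − $21,700 = $180,801.
Annual expense = $180,801 / 9 = $20,089.
End of year 1: book value $182,412.
End of year 2: book value $162,323.
End of year 3: book value $142,234.
End of year 4: book value $122,145.
Accumulated through year 4 = $202,501 − $122,145 = $80,356.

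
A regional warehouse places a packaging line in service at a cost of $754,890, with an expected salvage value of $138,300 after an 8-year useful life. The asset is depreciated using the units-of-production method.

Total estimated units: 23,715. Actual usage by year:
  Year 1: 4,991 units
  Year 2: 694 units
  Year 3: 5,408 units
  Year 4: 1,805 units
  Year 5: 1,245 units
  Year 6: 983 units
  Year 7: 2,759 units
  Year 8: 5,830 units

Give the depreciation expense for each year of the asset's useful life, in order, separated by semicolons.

Depreciable base = $754,890 − $138,300 = $616,590.
Rate = $616,590 / 23,715 units = $26 per unit.
Year 1: 4,991 × $26 = $129,766. Book value $625,124.
Year 2: 694 × $26 = $18,044. Book value $607,080.
Year 3: 5,408 × $26 = $140,608. Book value $466,472.
Year 4: 1,805 × $26 = $46,930. Book value $419,542.
Year 5: 1,245 × $26 = $32,370. Book value $387,172.
Year 6: 983 × $26 = $25,558. Book value $361,614.
Year 7: 2,759 × $26 = $71,734. Book value $289,880.
Year 8: 5,830 × $26 = $151,580. Book value $138,300.

$129,766; $18,044; $140,608; $46,930; $32,370; $25,558; $71,734; $151,580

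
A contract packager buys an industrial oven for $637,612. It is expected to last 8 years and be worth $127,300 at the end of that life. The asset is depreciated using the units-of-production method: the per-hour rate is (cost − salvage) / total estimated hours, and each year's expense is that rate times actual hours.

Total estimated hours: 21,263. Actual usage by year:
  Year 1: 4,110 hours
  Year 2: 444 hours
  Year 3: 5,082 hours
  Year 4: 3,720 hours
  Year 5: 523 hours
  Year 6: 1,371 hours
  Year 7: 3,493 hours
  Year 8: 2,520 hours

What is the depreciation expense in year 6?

$32,904

Depreciable base = $637,612 − $127,300 = $510,312.
Rate = $510,312 / 21,263 hours = $24 per hour.
Year 1: 4,110 × $24 = $98,640. Book value $538,972.
Year 2: 444 × $24 = $10,656. Book value $528,316.
Year 3: 5,082 × $24 = $121,968. Book value $406,348.
Year 4: 3,720 × $24 = $89,280. Book value $317,068.
Year 5: 523 × $24 = $12,552. Book value $304,516.
Year 6: 1,371 × $24 = $32,904. Book value $271,612.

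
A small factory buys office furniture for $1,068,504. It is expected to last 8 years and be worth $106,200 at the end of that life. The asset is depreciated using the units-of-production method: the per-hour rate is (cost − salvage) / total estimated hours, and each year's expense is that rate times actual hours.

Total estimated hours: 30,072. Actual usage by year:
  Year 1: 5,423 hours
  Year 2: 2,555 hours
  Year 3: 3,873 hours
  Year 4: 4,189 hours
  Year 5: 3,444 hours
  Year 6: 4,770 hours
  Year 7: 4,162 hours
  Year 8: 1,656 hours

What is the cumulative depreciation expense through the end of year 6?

$776,128

Depreciable base = $1,068,504 − $106,200 = $962,304.
Rate = $962,304 / 30,072 hours = $32 per hour.
Year 1: 5,423 × $32 = $173,536. Book value $894,968.
Year 2: 2,555 × $32 = $81,760. Book value $813,208.
Year 3: 3,873 × $32 = $123,936. Book value $689,272.
Year 4: 4,189 × $32 = $134,048. Book value $555,224.
Year 5: 3,444 × $32 = $110,208. Book value $445,016.
Year 6: 4,770 × $32 = $152,640. Book value $292,376.
Accumulated through year 6 = $1,068,504 − $292,376 = $776,128.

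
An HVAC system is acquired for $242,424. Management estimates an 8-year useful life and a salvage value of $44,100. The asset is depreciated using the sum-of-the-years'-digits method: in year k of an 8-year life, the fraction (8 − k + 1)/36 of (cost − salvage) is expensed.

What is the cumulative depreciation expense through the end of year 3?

Depreciable base = $242,424 − $44,100 = $198,324.
Sum of the years' digits = 8+7+6+5+4+3+2+1 = 36.
Year 1: $198,324 × 8/36 = $44,072. Book value $198,352.
Year 2: $198,324 × 7/36 = $38,563. Book value $159,789.
Year 3: $198,324 × 6/36 = $33,054. Book value $126,735.
Accumulated through year 3 = $242,424 − $126,735 = $115,689.

$115,689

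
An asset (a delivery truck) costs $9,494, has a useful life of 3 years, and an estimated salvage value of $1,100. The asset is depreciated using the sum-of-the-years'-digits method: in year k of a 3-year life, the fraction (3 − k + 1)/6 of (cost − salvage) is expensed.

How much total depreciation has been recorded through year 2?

Depreciable base = $9,494 − $1,100 = $8,394.
Sum of the years' digits = 3+2+1 = 6.
Year 1: $8,394 × 3/6 = $4,197. Book value $5,297.
Year 2: $8,394 × 2/6 = $2,798. Book value $2,499.
Accumulated through year 2 = $9,494 − $2,499 = $6,995.

$6,995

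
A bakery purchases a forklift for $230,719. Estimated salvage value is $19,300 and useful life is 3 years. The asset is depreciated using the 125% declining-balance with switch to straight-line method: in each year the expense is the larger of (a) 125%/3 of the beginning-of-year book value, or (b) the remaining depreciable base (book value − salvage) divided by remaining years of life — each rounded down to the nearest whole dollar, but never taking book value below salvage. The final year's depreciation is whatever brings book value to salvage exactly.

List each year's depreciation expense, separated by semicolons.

Depreciable base = $230,719 − $19,300 = $211,419.
Year 1: DB = ⌊$230,719 × 125%/3⌋ = $96,132; SL = ⌊$211,419/3⌋ = $70,473 → take DB $96,132. Book value $134,587.
Year 2: DB = ⌊$134,587 × 125%/3⌋ = $56,077; SL = ⌊$115,287/2⌋ = $57,643 → take SL $57,643. Book value $76,944.
Year 3 (final): $76,944 − $19,300 = $57,644. Book value $19,300.

$96,132; $57,643; $57,644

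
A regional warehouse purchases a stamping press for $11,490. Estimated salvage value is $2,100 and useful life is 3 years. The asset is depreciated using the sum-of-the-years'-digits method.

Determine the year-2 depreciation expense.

Depreciable base = $11,490 − $2,100 = $9,390.
Sum of the years' digits = 3+2+1 = 6.
Year 1: $9,390 × 3/6 = $4,695. Book value $6,795.
Year 2: $9,390 × 2/6 = $3,130. Book value $3,665.

$3,130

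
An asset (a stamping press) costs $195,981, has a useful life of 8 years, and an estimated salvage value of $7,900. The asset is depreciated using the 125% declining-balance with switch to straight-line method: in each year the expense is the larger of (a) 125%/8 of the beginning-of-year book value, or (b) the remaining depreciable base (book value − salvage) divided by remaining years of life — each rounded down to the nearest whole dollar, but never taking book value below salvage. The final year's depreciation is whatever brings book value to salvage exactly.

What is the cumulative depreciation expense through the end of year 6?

$144,207

Depreciable base = $195,981 − $7,900 = $188,081.
Year 1: DB = ⌊$195,981 × 125%/8⌋ = $30,622; SL = ⌊$188,081/8⌋ = $23,510 → take DB $30,622. Book value $165,359.
Year 2: DB = ⌊$165,359 × 125%/8⌋ = $25,837; SL = ⌊$157,459/7⌋ = $22,494 → take DB $25,837. Book value $139,522.
Year 3: DB = ⌊$139,522 × 125%/8⌋ = $21,800; SL = ⌊$131,622/6⌋ = $21,937 → take SL $21,937. Book value $117,585.
Year 4: DB = ⌊$117,585 × 125%/8⌋ = $18,372; SL = ⌊$109,685/5⌋ = $21,937 → take SL $21,937. Book value $95,648.
Year 5: DB = ⌊$95,648 × 125%/8⌋ = $14,945; SL = ⌊$87,748/4⌋ = $21,937 → take SL $21,937. Book value $73,711.
Year 6: DB = ⌊$73,711 × 125%/8⌋ = $11,517; SL = ⌊$65,811/3⌋ = $21,937 → take SL $21,937. Book value $51,774.
Accumulated through year 6 = $195,981 − $51,774 = $144,207.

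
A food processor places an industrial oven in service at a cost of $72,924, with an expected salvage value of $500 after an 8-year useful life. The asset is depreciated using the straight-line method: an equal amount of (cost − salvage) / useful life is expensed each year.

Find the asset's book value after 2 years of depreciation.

Depreciable base = $72,924 − $500 = $72,424.
Annual expense = $72,424 / 8 = $9,053.
End of year 1: book value $63,871.
End of year 2: book value $54,818.

$54,818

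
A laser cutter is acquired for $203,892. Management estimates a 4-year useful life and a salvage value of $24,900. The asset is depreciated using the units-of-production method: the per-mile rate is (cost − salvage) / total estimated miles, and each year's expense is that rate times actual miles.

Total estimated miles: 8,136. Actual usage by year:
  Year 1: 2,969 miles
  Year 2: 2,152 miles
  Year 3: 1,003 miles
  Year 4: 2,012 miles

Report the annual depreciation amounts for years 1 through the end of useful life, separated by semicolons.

$65,318; $47,344; $22,066; $44,264

Depreciable base = $203,892 − $24,900 = $178,992.
Rate = $178,992 / 8,136 miles = $22 per mile.
Year 1: 2,969 × $22 = $65,318. Book value $138,574.
Year 2: 2,152 × $22 = $47,344. Book value $91,230.
Year 3: 1,003 × $22 = $22,066. Book value $69,164.
Year 4: 2,012 × $22 = $44,264. Book value $24,900.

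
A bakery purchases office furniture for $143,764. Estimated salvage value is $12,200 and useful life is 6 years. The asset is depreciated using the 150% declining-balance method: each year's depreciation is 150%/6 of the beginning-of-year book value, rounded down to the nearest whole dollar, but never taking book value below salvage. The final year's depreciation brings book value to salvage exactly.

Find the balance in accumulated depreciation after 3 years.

Depreciable base = $143,764 − $12,200 = $131,564.
Year 1: ⌊$143,764 × 150%/6⌋ = $35,941. Book value $107,823.
Year 2: ⌊$107,823 × 150%/6⌋ = $26,955. Book value $80,868.
Year 3: ⌊$80,868 × 150%/6⌋ = $20,217. Book value $60,651.
Accumulated through year 3 = $143,764 − $60,651 = $83,113.

$83,113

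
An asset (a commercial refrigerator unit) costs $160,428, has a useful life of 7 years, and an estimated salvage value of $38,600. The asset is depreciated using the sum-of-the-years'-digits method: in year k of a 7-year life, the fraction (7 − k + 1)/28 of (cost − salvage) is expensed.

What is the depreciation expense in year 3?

$21,755

Depreciable base = $160,428 − $38,600 = $121,828.
Sum of the years' digits = 7+6+5+4+3+2+1 = 28.
Year 1: $121,828 × 7/28 = $30,457. Book value $129,971.
Year 2: $121,828 × 6/28 = $26,106. Book value $103,865.
Year 3: $121,828 × 5/28 = $21,755. Book value $82,110.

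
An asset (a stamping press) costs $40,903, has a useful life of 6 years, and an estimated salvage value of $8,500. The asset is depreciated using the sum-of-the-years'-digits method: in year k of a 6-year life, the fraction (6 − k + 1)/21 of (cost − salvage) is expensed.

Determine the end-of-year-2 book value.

$23,930

Depreciable base = $40,903 − $8,500 = $32,403.
Sum of the years' digits = 6+5+4+3+2+1 = 21.
Year 1: $32,403 × 6/21 = $9,258. Book value $31,645.
Year 2: $32,403 × 5/21 = $7,715. Book value $23,930.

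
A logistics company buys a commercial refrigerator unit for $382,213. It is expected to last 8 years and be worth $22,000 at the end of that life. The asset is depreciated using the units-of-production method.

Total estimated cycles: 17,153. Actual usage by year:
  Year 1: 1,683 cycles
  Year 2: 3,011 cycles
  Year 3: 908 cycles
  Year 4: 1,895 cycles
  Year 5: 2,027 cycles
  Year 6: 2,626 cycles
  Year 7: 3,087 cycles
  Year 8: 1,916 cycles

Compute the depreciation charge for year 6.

$55,146

Depreciable base = $382,213 − $22,000 = $360,213.
Rate = $360,213 / 17,153 cycles = $21 per cycle.
Year 1: 1,683 × $21 = $35,343. Book value $346,870.
Year 2: 3,011 × $21 = $63,231. Book value $283,639.
Year 3: 908 × $21 = $19,068. Book value $264,571.
Year 4: 1,895 × $21 = $39,795. Book value $224,776.
Year 5: 2,027 × $21 = $42,567. Book value $182,209.
Year 6: 2,626 × $21 = $55,146. Book value $127,063.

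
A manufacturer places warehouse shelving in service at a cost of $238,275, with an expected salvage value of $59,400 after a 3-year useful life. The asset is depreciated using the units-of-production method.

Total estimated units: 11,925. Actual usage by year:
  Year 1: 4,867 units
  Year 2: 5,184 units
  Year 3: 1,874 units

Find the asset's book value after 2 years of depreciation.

Depreciable base = $238,275 − $59,400 = $178,875.
Rate = $178,875 / 11,925 units = $15 per unit.
Year 1: 4,867 × $15 = $73,005. Book value $165,270.
Year 2: 5,184 × $15 = $77,760. Book value $87,510.

$87,510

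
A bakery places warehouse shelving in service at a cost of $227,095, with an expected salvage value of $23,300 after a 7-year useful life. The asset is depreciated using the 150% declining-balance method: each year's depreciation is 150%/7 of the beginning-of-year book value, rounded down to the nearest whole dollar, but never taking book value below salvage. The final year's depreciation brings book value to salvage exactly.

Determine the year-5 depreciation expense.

$18,546

Depreciable base = $227,095 − $23,300 = $203,795.
Year 1: ⌊$227,095 × 150%/7⌋ = $48,663. Book value $178,432.
Year 2: ⌊$178,432 × 150%/7⌋ = $38,235. Book value $140,197.
Year 3: ⌊$140,197 × 150%/7⌋ = $30,042. Book value $110,155.
Year 4: ⌊$110,155 × 150%/7⌋ = $23,604. Book value $86,551.
Year 5: ⌊$86,551 × 150%/7⌋ = $18,546. Book value $68,005.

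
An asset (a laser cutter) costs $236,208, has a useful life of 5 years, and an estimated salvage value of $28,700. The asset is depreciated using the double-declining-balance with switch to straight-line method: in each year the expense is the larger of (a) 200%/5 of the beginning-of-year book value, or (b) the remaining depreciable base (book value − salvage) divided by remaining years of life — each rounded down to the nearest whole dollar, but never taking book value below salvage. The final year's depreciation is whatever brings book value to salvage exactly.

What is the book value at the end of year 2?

Depreciable base = $236,208 − $28,700 = $207,508.
Year 1: DB = ⌊$236,208 × 200%/5⌋ = $94,483; SL = ⌊$207,508/5⌋ = $41,501 → take DB $94,483. Book value $141,725.
Year 2: DB = ⌊$141,725 × 200%/5⌋ = $56,690; SL = ⌊$113,025/4⌋ = $28,256 → take DB $56,690. Book value $85,035.

$85,035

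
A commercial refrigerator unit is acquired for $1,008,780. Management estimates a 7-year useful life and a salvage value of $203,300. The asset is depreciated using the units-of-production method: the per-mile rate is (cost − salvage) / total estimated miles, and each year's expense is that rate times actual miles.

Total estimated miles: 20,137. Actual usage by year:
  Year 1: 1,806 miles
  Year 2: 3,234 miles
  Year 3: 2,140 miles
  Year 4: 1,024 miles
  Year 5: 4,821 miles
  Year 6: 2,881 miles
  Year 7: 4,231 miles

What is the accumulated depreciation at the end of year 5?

$521,000

Depreciable base = $1,008,780 − $203,300 = $805,480.
Rate = $805,480 / 20,137 miles = $40 per mile.
Year 1: 1,806 × $40 = $72,240. Book value $936,540.
Year 2: 3,234 × $40 = $129,360. Book value $807,180.
Year 3: 2,140 × $40 = $85,600. Book value $721,580.
Year 4: 1,024 × $40 = $40,960. Book value $680,620.
Year 5: 4,821 × $40 = $192,840. Book value $487,780.
Accumulated through year 5 = $1,008,780 − $487,780 = $521,000.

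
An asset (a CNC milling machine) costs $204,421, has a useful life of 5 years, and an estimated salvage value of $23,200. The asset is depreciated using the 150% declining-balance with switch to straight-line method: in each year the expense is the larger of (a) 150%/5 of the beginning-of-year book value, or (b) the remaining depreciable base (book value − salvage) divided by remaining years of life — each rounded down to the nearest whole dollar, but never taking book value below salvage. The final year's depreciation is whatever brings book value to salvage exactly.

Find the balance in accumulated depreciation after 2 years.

$104,254

Depreciable base = $204,421 − $23,200 = $181,221.
Year 1: DB = ⌊$204,421 × 150%/5⌋ = $61,326; SL = ⌊$181,221/5⌋ = $36,244 → take DB $61,326. Book value $143,095.
Year 2: DB = ⌊$143,095 × 150%/5⌋ = $42,928; SL = ⌊$119,895/4⌋ = $29,973 → take DB $42,928. Book value $100,167.
Accumulated through year 2 = $204,421 − $100,167 = $104,254.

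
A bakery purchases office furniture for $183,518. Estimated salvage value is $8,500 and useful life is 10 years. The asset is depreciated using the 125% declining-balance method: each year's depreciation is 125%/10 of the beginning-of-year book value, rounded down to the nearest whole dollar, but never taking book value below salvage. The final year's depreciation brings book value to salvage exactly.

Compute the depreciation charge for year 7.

$10,295

Depreciable base = $183,518 − $8,500 = $175,018.
Year 1: ⌊$183,518 × 125%/10⌋ = $22,939. Book value $160,579.
Year 2: ⌊$160,579 × 125%/10⌋ = $20,072. Book value $140,507.
Year 3: ⌊$140,507 × 125%/10⌋ = $17,563. Book value $122,944.
Year 4: ⌊$122,944 × 125%/10⌋ = $15,368. Book value $107,576.
Year 5: ⌊$107,576 × 125%/10⌋ = $13,447. Book value $94,129.
Year 6: ⌊$94,129 × 125%/10⌋ = $11,766. Book value $82,363.
Year 7: ⌊$82,363 × 125%/10⌋ = $10,295. Book value $72,068.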